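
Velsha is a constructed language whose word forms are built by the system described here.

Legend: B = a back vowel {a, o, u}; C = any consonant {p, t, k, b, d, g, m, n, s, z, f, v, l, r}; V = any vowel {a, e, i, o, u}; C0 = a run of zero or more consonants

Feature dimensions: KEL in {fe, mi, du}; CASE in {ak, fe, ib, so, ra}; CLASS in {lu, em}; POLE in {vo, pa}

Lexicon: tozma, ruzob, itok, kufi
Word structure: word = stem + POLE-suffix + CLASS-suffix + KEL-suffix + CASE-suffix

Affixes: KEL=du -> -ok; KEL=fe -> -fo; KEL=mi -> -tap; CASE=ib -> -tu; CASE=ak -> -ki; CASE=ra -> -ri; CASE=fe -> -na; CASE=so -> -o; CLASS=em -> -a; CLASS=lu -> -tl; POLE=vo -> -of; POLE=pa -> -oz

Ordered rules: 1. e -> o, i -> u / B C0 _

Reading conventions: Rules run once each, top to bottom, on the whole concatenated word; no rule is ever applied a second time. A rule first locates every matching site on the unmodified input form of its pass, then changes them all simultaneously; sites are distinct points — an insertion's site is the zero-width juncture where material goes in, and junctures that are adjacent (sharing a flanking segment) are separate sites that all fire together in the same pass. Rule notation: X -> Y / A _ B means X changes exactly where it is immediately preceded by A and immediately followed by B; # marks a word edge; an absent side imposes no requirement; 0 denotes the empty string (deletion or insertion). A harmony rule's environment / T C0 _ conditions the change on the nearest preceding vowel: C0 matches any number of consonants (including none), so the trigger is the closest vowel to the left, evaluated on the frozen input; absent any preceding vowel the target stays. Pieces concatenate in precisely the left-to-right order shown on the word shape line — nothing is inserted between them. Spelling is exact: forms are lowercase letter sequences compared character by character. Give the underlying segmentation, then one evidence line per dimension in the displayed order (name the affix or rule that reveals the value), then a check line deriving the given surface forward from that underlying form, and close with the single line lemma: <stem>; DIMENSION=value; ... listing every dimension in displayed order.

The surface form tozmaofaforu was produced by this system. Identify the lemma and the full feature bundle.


underlying: tozma-of-a-fo-ri
KEL=fe - signalled by the affix -fo
CASE=ra - signalled by the affix -ri
CLASS=em - signalled by the affix -a
POLE=vo - signalled by the affix -of
check: tozmaofafori -> tozmaofaforu
lemma: tozma; KEL=fe; CASE=ra; CLASS=em; POLE=vo


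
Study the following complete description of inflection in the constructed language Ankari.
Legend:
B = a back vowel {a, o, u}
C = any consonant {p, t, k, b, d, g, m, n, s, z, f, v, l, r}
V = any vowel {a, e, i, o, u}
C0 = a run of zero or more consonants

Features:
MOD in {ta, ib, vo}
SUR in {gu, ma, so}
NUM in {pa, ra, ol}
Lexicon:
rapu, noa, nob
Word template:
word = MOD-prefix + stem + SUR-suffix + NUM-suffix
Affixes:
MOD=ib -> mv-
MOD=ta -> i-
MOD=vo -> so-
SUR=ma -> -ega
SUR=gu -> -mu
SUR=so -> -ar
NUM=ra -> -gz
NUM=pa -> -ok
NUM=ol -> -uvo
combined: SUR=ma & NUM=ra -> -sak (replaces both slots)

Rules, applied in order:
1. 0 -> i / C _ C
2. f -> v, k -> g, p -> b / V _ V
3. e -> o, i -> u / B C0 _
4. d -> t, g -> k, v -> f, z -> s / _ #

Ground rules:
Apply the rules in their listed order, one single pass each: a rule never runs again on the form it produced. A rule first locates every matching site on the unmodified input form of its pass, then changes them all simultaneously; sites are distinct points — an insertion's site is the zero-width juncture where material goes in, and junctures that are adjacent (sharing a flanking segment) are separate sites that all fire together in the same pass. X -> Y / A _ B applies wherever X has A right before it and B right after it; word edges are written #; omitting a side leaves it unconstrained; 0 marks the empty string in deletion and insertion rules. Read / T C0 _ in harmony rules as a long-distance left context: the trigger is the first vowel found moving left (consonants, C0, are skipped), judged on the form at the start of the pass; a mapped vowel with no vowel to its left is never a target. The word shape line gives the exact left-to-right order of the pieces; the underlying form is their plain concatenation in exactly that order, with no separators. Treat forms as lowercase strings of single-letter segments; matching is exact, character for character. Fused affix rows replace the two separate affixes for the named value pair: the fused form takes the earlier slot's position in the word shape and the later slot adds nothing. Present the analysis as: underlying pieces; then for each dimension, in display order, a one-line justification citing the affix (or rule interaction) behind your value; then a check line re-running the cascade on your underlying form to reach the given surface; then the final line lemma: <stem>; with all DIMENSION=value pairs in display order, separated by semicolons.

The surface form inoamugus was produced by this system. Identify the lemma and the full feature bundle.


underlying: i-noa-mu-gz
MOD=ta - signalled by the affix i-
SUR=gu - signalled by the affix -mu
NUM=ra - signalled by the affix -gz
check: inoamugz -> inoamugiz -> inoamugiz -> inoamuguz -> inoamugus
lemma: noa; MOD=ta; SUR=gu; NUM=ra


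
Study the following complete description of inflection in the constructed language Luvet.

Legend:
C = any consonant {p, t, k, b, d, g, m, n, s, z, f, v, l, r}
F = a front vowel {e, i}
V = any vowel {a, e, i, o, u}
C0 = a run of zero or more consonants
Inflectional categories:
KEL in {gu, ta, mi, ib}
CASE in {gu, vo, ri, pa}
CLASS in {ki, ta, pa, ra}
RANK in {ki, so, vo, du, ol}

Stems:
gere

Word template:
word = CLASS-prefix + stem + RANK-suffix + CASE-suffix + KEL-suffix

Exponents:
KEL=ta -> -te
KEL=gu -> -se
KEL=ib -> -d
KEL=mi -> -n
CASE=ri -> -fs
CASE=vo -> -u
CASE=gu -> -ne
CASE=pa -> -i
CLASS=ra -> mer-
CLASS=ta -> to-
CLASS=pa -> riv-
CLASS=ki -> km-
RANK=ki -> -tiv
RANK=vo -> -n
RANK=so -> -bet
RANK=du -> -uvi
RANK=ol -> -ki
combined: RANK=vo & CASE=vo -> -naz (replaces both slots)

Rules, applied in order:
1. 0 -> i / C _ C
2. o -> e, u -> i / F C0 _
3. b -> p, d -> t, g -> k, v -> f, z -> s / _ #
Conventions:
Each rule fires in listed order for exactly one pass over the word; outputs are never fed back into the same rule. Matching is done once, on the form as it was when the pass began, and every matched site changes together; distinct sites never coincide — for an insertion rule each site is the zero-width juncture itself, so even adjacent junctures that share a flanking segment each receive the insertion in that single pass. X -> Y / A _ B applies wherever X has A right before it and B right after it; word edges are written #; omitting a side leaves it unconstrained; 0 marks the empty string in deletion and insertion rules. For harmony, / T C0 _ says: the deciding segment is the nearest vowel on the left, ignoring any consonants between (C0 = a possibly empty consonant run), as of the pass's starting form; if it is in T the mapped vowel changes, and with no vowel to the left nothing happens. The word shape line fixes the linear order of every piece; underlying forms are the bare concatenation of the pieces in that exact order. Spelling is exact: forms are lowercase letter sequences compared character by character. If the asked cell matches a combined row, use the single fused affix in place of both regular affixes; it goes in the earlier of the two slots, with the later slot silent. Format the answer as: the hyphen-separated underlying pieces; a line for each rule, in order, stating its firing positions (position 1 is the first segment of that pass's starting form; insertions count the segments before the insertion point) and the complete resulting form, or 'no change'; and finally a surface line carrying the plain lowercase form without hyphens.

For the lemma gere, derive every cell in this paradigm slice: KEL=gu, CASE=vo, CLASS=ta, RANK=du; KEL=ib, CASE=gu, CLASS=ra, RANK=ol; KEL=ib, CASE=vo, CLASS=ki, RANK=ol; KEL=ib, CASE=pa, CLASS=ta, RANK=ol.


cell KEL=gu, CASE=vo, CLASS=ta, RANK=du:
underlying: to-gere-uvi-u-se
1. 0 -> i / C _ C: no change
2. o -> e, u -> i / F C0 _: fires at position(s) 7, 10: togereiviise
3. b -> p, d -> t, g -> k, v -> f, z -> s / _ #: no change
surface: togereiviise

cell KEL=ib, CASE=gu, CLASS=ra, RANK=ol:
underlying: mer-gere-ki-ne-d
1. 0 -> i / C _ C: inserts after position(s) 3: merigerekined
2. o -> e, u -> i / F C0 _: no change
3. b -> p, d -> t, g -> k, v -> f, z -> s / _ #: fires at position(s) 13: merigerekinet
surface: merigerekinet

cell KEL=ib, CASE=vo, CLASS=ki, RANK=ol:
underlying: km-gere-ki-u-d
1. 0 -> i / C _ C: inserts after position(s) 1, 2: kimigerekiud
2. o -> e, u -> i / F C0 _: fires at position(s) 11: kimigerekiid
3. b -> p, d -> t, g -> k, v -> f, z -> s / _ #: fires at position(s) 12: kimigerekiit
surface: kimigerekiit

cell KEL=ib, CASE=pa, CLASS=ta, RANK=ol:
underlying: to-gere-ki-i-d
1. 0 -> i / C _ C: no change
2. o -> e, u -> i / F C0 _: no change
3. b -> p, d -> t, g -> k, v -> f, z -> s / _ #: fires at position(s) 10: togerekiit
surface: togerekiit


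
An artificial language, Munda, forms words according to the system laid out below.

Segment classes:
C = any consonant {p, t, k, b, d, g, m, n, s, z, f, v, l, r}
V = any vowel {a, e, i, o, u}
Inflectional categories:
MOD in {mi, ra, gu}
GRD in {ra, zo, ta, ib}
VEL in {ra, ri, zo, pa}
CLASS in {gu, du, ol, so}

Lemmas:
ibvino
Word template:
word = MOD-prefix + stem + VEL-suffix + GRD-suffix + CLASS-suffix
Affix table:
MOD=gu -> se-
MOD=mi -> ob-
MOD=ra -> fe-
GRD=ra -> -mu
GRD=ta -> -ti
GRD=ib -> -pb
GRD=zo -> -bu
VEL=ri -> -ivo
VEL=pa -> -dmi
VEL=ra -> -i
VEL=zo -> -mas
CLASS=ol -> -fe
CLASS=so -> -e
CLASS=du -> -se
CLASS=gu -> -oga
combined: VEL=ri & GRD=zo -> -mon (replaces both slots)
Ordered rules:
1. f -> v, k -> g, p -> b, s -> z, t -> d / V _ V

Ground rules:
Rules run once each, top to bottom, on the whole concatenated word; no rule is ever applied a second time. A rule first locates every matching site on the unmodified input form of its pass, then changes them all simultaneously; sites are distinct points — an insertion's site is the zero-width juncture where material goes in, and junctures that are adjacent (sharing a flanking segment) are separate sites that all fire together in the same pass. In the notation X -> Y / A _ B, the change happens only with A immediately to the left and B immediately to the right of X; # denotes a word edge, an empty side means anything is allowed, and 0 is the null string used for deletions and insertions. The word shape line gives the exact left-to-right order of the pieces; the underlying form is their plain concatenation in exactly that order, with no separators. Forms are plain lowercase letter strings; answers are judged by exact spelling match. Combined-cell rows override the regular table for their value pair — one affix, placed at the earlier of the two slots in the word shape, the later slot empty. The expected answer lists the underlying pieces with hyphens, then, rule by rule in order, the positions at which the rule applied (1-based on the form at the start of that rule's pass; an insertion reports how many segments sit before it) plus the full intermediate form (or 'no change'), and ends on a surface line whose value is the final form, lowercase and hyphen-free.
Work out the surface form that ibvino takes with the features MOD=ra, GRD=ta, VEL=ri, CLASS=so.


underlying: fe-ibvino-ivo-ti-e
1. f -> v, k -> g, p -> b, s -> z, t -> d / V _ V: fires at position(s) 12: feibvinoivodie
surface: feibvinoivodie


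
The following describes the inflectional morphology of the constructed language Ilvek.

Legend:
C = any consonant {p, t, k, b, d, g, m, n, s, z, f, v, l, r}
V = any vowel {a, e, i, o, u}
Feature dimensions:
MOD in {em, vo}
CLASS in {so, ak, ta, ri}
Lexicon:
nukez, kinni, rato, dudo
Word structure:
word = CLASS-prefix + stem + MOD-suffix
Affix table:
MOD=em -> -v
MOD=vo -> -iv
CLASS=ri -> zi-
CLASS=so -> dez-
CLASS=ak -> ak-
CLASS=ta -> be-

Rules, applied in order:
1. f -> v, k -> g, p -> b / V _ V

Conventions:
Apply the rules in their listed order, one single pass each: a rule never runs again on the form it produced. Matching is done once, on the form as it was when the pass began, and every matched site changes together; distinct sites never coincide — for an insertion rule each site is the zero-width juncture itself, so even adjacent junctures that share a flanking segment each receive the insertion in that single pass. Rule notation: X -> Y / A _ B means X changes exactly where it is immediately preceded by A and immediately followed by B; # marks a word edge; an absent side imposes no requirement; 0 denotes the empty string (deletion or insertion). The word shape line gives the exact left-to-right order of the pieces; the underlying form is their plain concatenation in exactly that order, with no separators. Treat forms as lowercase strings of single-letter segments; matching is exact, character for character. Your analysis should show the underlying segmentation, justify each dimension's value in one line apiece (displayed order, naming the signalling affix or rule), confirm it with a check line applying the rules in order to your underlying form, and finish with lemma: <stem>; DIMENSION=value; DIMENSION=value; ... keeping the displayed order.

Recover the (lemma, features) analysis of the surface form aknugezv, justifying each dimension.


underlying: ak-nukez-v
MOD=em - signalled by the affix -v
CLASS=ak - signalled by the affix ak-
check: aknukezv -> aknugezv
lemma: nukez; MOD=em; CLASS=ak


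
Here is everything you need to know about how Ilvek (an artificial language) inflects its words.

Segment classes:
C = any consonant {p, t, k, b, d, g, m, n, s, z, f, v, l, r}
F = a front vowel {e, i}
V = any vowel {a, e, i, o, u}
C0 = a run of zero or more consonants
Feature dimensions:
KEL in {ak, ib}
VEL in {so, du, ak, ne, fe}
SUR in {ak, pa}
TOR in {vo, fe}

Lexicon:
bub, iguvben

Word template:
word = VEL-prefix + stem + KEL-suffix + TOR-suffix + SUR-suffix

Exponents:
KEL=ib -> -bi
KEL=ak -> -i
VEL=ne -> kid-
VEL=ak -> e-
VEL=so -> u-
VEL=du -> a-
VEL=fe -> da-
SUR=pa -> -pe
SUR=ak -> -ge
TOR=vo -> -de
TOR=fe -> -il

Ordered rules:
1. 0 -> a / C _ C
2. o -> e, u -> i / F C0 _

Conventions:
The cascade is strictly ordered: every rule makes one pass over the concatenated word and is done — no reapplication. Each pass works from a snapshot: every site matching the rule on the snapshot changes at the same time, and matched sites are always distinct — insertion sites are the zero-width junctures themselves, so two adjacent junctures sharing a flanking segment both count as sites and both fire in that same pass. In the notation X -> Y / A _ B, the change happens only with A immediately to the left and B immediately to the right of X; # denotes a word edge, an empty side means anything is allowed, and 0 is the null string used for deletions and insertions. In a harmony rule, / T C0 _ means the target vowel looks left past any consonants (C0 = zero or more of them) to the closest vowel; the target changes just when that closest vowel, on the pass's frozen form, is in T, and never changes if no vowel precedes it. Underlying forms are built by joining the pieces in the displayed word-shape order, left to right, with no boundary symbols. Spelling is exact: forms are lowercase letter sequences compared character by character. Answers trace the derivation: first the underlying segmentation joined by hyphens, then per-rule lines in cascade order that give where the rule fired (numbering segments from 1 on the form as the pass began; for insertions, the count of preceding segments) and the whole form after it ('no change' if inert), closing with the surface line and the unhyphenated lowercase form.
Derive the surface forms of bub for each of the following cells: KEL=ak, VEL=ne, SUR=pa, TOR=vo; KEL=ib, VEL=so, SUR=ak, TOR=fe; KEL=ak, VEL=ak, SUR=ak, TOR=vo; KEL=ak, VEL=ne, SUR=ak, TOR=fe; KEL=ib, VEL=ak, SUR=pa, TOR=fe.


cell KEL=ak, VEL=ne, SUR=pa, TOR=vo:
underlying: kid-bub-i-de-pe
1. 0 -> a / C _ C: inserts after position(s) 3: kidabubidepe
2. o -> e, u -> i / F C0 _: no change
surface: kidabubidepe

cell KEL=ib, VEL=so, SUR=ak, TOR=fe:
underlying: u-bub-bi-il-ge
1. 0 -> a / C _ C: inserts after position(s) 4, 8: ububabiilage
2. o -> e, u -> i / F C0 _: no change
surface: ububabiilage

cell KEL=ak, VEL=ak, SUR=ak, TOR=vo:
underlying: e-bub-i-de-ge
1. 0 -> a / C _ C: no change
2. o -> e, u -> i / F C0 _: fires at position(s) 3: ebibidege
surface: ebibidege

cell KEL=ak, VEL=ne, SUR=ak, TOR=fe:
underlying: kid-bub-i-il-ge
1. 0 -> a / C _ C: inserts after position(s) 3, 9: kidabubiilage
2. o -> e, u -> i / F C0 _: no change
surface: kidabubiilage

cell KEL=ib, VEL=ak, SUR=pa, TOR=fe:
underlying: e-bub-bi-il-pe
1. 0 -> a / C _ C: inserts after position(s) 4, 8: ebubabiilape
2. o -> e, u -> i / F C0 _: fires at position(s) 3: ebibabiilape
surface: ebibabiilape


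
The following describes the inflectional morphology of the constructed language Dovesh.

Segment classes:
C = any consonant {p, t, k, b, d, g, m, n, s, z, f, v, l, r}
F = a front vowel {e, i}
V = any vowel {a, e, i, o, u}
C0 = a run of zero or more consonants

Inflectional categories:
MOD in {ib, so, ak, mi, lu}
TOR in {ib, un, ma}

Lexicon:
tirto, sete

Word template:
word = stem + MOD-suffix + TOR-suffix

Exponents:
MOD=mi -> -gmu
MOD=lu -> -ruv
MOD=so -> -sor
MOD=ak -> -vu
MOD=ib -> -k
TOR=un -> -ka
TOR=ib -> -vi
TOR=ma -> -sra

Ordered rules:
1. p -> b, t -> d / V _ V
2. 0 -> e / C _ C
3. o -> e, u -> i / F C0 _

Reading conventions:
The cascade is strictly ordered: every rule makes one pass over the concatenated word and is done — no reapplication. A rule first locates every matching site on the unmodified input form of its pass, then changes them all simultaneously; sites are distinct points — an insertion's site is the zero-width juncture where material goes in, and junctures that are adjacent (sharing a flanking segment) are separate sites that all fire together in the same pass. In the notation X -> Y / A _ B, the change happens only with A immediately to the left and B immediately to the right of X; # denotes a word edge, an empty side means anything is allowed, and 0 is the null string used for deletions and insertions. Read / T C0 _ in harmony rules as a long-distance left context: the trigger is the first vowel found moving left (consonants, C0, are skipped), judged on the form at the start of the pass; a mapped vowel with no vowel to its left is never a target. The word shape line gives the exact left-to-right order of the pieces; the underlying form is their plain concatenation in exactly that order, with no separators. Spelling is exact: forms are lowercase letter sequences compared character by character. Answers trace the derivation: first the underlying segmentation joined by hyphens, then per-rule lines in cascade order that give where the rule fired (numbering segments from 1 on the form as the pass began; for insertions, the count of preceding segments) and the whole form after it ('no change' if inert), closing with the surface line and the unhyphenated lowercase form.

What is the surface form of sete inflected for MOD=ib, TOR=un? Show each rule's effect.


underlying: sete-k-ka
1. p -> b, t -> d / V _ V: fires at position(s) 3: sedekka
2. 0 -> e / C _ C: inserts after position(s) 5: sedekeka
3. o -> e, u -> i / F C0 _: no change
surface: sedekeka


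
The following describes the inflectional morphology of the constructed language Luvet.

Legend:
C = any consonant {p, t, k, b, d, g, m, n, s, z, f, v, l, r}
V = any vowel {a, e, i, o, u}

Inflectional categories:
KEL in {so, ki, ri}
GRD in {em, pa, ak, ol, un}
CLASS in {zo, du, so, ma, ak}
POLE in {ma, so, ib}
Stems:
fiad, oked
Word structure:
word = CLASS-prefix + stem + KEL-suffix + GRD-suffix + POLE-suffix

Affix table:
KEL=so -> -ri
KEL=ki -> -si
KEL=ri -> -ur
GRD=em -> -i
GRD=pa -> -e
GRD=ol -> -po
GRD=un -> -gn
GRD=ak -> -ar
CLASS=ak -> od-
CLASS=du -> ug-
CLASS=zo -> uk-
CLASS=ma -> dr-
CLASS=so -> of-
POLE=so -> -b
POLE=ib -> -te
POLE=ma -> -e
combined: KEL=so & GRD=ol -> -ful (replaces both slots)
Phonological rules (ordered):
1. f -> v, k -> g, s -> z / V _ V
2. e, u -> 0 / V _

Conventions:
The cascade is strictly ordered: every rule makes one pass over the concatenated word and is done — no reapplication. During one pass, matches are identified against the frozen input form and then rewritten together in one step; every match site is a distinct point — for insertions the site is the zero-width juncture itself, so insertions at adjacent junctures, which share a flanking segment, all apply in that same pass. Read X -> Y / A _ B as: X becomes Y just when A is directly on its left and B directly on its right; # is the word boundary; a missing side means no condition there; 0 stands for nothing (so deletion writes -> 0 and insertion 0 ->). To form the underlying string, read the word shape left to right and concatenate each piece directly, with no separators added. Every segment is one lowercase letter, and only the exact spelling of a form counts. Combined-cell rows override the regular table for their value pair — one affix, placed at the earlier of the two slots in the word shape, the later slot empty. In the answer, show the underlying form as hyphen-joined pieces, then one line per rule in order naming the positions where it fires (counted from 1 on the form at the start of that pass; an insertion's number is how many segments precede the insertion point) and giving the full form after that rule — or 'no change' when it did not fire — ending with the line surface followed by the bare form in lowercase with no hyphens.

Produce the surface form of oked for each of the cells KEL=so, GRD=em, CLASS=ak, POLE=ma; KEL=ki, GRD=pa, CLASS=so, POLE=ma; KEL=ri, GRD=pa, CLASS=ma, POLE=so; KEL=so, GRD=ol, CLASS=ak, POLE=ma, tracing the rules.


cell KEL=so, GRD=em, CLASS=ak, POLE=ma:
underlying: od-oked-ri-i-e
1. f -> v, k -> g, s -> z / V _ V: fires at position(s) 4: odogedriie
2. e, u -> 0 / V _: fires at position(s) 10: odogedrii
surface: odogedrii

cell KEL=ki, GRD=pa, CLASS=so, POLE=ma:
underlying: of-oked-si-e-e
1. f -> v, k -> g, s -> z / V _ V: fires at position(s) 2, 4: ovogedsiee
2. e, u -> 0 / V _: fires at position(s) 9, 10: ovogedsi
surface: ovogedsi

cell KEL=ri, GRD=pa, CLASS=ma, POLE=so:
underlying: dr-oked-ur-e-b
1. f -> v, k -> g, s -> z / V _ V: fires at position(s) 4: drogedureb
2. e, u -> 0 / V _: no change
surface: drogedureb

cell KEL=so, GRD=ol, CLASS=ak, POLE=ma:
underlying: od-oked-ful-e
1. f -> v, k -> g, s -> z / V _ V: fires at position(s) 4: odogedfule
2. e, u -> 0 / V _: no change
surface: odogedfule


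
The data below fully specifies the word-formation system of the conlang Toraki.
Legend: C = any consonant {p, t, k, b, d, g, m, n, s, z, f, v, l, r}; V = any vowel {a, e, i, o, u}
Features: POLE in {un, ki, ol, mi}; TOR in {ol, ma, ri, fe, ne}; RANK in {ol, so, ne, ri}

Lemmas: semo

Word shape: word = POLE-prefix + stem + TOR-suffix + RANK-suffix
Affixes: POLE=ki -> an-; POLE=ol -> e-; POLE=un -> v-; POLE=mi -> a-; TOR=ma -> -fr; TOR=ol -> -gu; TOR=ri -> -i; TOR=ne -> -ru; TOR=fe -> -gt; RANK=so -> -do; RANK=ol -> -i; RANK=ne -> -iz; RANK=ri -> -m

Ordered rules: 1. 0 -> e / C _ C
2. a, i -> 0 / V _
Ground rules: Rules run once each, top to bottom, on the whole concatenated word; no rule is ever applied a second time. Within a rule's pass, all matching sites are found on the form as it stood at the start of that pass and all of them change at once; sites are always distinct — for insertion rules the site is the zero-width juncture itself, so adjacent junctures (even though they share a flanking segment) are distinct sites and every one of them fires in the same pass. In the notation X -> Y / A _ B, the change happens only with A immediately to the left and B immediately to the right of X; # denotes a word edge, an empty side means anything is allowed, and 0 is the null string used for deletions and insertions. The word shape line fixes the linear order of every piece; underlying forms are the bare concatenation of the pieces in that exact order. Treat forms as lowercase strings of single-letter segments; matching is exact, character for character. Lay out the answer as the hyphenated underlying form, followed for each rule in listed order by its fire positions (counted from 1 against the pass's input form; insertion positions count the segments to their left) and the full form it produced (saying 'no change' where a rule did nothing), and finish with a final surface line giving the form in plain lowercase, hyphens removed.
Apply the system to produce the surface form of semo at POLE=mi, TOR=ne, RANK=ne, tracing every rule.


underlying: a-semo-ru-iz
1. 0 -> e / C _ C: no change
2. a, i -> 0 / V _: fires at position(s) 8: asemoruz
surface: asemoruz


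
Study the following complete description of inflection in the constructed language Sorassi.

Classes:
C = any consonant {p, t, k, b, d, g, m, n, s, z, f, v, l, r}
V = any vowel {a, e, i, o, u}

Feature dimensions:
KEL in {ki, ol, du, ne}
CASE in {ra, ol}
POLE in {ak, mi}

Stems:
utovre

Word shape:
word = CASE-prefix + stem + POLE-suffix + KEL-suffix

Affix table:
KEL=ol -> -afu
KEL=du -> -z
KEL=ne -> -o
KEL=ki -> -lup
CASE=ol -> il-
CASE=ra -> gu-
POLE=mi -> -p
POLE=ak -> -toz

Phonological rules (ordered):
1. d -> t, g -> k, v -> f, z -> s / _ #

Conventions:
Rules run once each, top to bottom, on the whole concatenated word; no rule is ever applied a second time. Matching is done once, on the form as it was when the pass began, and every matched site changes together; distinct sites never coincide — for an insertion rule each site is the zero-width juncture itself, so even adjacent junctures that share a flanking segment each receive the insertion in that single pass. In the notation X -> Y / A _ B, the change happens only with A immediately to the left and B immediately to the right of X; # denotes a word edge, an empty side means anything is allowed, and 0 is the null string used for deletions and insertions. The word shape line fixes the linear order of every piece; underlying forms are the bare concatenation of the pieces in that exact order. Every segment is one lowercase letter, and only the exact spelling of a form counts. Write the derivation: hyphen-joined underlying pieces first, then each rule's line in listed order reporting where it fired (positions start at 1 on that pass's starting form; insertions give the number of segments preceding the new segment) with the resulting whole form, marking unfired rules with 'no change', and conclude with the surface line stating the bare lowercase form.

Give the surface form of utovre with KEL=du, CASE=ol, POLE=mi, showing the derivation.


underlying: il-utovre-p-z
1. d -> t, g -> k, v -> f, z -> s / _ #: fires at position(s) 10: ilutovreps
surface: ilutovreps


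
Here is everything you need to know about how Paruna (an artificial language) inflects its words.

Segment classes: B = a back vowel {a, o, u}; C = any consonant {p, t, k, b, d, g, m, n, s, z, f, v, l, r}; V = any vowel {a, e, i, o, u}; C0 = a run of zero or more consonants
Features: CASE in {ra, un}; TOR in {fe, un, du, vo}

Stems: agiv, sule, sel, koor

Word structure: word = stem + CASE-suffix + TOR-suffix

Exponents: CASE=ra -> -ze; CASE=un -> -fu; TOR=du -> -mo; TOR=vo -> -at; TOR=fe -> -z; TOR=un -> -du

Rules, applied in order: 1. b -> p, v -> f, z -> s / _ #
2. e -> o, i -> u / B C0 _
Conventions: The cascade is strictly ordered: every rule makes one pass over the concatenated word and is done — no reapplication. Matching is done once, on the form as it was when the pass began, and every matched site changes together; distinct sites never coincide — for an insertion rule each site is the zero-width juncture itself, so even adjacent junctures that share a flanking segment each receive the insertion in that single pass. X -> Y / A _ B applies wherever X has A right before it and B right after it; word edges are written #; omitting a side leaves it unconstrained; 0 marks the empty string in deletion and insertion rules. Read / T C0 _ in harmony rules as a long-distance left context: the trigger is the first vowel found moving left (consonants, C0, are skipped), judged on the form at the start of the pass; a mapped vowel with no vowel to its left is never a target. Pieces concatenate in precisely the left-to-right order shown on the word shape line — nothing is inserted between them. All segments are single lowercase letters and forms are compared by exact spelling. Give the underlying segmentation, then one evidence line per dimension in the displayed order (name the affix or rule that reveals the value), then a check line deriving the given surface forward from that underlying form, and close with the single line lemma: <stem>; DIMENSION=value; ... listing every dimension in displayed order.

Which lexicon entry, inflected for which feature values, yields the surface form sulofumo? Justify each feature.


underlying: sule-fu-mo
CASE=un - signalled by the affix -fu
TOR=du - signalled by the affix -mo
check: sulefumo -> sulefumo -> sulofumo
lemma: sule; CASE=un; TOR=du


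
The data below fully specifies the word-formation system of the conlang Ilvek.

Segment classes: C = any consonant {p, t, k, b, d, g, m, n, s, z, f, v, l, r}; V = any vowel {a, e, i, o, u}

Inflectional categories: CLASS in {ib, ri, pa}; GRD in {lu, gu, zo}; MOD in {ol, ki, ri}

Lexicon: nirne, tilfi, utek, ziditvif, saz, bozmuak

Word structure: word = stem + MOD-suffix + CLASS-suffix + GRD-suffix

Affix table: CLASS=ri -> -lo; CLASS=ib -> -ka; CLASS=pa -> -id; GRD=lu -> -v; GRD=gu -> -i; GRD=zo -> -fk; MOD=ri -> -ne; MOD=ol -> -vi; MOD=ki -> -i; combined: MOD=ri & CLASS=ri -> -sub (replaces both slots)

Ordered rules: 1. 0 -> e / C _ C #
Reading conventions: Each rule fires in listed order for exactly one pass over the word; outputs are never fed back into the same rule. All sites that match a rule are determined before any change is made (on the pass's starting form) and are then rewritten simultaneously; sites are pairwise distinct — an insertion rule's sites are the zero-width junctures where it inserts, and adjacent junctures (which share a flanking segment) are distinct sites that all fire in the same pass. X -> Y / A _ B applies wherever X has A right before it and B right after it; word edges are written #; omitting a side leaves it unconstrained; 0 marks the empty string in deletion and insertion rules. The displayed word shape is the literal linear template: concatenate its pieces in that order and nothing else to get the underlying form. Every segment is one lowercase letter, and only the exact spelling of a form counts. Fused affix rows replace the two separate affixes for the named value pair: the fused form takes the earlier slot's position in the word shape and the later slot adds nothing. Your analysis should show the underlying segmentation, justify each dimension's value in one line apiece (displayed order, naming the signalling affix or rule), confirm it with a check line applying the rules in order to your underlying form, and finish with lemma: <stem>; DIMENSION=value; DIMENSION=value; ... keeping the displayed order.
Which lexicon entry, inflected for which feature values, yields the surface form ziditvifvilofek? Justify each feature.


underlying: ziditvif-vi-lo-fk
CLASS=ri - signalled by the affix -lo
GRD=zo - signalled by the affix -fk
MOD=ol - signalled by the affix -vi
check: ziditvifvilofk -> ziditvifvilofek
lemma: ziditvif; CLASS=ri; GRD=zo; MOD=ol


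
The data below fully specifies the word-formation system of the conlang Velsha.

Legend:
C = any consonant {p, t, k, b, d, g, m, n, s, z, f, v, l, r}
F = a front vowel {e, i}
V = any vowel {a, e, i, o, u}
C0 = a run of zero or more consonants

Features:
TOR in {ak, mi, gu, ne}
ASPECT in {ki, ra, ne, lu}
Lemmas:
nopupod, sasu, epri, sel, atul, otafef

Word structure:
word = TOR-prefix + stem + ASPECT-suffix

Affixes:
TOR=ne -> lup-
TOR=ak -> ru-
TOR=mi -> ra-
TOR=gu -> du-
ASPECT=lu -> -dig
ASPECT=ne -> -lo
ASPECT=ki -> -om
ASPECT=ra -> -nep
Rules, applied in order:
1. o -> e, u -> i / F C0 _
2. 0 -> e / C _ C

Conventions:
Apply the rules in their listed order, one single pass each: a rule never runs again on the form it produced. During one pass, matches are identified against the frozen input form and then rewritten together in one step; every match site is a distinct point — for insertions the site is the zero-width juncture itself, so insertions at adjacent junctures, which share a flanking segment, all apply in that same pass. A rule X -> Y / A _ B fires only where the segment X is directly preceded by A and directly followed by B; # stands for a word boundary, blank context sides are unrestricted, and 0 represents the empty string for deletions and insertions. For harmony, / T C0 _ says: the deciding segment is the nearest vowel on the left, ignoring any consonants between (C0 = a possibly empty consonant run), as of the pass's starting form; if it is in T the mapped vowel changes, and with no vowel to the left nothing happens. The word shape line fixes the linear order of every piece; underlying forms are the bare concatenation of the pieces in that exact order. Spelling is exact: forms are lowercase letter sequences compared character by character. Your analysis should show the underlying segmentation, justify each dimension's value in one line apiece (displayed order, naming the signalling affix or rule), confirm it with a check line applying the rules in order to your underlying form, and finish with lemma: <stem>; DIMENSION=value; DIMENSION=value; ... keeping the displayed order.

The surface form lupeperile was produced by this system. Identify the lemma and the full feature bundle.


underlying: lup-epri-lo
TOR=ne - signalled by the affix lup-
ASPECT=ne - signalled by the affix -lo
check: lupeprilo -> lupeprile -> lupeperile
lemma: epri; TOR=ne; ASPECT=ne


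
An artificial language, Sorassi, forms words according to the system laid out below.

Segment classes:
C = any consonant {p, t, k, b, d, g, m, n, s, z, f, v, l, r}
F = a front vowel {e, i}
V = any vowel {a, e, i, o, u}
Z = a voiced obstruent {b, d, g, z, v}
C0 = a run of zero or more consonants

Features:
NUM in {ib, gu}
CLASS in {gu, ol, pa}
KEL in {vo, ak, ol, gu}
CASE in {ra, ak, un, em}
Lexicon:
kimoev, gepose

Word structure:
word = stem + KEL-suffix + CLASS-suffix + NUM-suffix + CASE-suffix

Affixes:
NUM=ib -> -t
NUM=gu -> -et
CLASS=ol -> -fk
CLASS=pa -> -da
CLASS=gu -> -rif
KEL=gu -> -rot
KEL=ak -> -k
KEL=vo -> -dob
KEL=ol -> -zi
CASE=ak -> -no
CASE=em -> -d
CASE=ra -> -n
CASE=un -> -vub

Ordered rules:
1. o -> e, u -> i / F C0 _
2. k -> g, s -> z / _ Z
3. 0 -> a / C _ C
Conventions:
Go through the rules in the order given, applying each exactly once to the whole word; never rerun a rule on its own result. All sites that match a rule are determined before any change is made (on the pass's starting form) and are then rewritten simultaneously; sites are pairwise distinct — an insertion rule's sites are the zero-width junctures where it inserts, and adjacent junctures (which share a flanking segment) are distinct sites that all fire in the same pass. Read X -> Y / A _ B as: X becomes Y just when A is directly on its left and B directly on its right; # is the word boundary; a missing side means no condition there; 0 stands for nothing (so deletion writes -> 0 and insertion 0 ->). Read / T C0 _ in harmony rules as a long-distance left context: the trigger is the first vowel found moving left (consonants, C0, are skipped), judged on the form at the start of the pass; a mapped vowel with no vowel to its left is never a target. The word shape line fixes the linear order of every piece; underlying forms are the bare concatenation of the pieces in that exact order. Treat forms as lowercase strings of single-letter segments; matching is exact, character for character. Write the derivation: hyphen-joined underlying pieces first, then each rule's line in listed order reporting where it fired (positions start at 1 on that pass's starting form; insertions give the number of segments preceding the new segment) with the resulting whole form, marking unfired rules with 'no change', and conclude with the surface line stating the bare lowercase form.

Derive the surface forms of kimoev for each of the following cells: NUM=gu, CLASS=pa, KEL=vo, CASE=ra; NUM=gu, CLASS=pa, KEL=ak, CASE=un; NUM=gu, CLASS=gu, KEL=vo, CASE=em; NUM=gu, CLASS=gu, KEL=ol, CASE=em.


cell NUM=gu, CLASS=pa, KEL=vo, CASE=ra:
underlying: kimoev-dob-da-et-n
1. o -> e, u -> i / F C0 _: fires at position(s) 4, 8: kimeevdebdaetn
2. k -> g, s -> z / _ Z: no change
3. 0 -> a / C _ C: inserts after position(s) 6, 9, 13: kimeevadebadaetan
surface: kimeevadebadaetan

cell NUM=gu, CLASS=pa, KEL=ak, CASE=un:
underlying: kimoev-k-da-et-vub
1. o -> e, u -> i / F C0 _: fires at position(s) 4, 13: kimeevkdaetvib
2. k -> g, s -> z / _ Z: fires at position(s) 7: kimeevgdaetvib
3. 0 -> a / C _ C: inserts after position(s) 6, 7, 11: kimeevagadaetavib
surface: kimeevagadaetavib

cell NUM=gu, CLASS=gu, KEL=vo, CASE=em:
underlying: kimoev-dob-rif-et-d
1. o -> e, u -> i / F C0 _: fires at position(s) 4, 8: kimeevdebrifetd
2. k -> g, s -> z / _ Z: no change
3. 0 -> a / C _ C: inserts after position(s) 6, 9, 14: kimeevadebarifetad
surface: kimeevadebarifetad

cell NUM=gu, CLASS=gu, KEL=ol, CASE=em:
underlying: kimoev-zi-rif-et-d
1. o -> e, u -> i / F C0 _: fires at position(s) 4: kimeevzirifetd
2. k -> g, s -> z / _ Z: no change
3. 0 -> a / C _ C: inserts after position(s) 6, 13: kimeevazirifetad
surface: kimeevazirifetad


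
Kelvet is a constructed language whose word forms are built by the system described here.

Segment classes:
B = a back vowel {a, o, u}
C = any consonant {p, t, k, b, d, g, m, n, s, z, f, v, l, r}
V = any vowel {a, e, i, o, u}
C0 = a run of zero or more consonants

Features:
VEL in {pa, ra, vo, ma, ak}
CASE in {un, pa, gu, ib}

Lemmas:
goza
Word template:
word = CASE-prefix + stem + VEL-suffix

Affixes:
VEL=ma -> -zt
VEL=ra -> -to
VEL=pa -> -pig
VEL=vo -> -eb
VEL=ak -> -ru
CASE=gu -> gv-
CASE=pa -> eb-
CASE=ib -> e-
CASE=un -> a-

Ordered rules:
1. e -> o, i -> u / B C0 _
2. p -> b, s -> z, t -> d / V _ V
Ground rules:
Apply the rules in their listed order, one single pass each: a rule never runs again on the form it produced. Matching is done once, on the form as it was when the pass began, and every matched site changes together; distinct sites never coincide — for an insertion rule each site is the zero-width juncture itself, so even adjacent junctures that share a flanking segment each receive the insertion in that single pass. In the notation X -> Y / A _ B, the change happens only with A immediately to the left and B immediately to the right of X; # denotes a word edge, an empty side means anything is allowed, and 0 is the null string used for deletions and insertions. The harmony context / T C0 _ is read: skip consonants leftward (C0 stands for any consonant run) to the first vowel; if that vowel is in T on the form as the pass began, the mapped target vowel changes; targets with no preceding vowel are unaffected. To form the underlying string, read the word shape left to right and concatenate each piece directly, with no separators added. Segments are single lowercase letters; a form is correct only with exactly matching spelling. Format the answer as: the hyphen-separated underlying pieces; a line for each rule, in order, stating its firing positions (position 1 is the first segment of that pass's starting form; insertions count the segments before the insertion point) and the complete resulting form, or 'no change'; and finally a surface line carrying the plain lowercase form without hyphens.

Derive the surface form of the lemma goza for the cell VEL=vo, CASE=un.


underlying: a-goza-eb
1. e -> o, i -> u / B C0 _: fires at position(s) 6: agozaob
2. p -> b, s -> z, t -> d / V _ V: no change
surface: agozaob


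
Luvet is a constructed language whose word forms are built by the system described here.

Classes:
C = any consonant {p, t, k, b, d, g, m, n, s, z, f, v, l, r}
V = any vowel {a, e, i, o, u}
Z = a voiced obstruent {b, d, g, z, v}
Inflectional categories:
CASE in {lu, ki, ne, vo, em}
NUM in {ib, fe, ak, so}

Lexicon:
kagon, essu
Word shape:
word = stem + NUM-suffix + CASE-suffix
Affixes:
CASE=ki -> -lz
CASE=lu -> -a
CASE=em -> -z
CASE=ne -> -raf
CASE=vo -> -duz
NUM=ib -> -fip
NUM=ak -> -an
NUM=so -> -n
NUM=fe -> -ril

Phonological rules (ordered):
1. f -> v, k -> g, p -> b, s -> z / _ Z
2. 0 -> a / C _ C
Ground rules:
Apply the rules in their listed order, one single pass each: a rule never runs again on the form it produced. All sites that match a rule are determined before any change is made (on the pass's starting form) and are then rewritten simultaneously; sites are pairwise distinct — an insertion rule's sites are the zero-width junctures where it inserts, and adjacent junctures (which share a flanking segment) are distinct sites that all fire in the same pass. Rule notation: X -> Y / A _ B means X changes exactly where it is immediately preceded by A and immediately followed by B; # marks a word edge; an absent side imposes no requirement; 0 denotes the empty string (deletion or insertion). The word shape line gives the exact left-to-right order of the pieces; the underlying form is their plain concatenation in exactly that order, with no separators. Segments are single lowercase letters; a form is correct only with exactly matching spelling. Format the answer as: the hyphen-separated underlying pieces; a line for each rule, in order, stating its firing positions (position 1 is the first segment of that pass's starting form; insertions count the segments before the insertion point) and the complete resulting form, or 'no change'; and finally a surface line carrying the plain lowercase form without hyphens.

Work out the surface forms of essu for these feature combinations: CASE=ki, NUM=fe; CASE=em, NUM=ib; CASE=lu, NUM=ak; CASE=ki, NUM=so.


cell CASE=ki, NUM=fe:
underlying: essu-ril-lz
1. f -> v, k -> g, p -> b, s -> z / _ Z: no change
2. 0 -> a / C _ C: inserts after position(s) 2, 7, 8: esasurilalaz
surface: esasurilalaz

cell CASE=em, NUM=ib:
underlying: essu-fip-z
1. f -> v, k -> g, p -> b, s -> z / _ Z: fires at position(s) 7: essufibz
2. 0 -> a / C _ C: inserts after position(s) 2, 7: esasufibaz
surface: esasufibaz

cell CASE=lu, NUM=ak:
underlying: essu-an-a
1. f -> v, k -> g, p -> b, s -> z / _ Z: no change
2. 0 -> a / C _ C: inserts after position(s) 2: esasuana
surface: esasuana

cell CASE=ki, NUM=so:
underlying: essu-n-lz
1. f -> v, k -> g, p -> b, s -> z / _ Z: no change
2. 0 -> a / C _ C: inserts after position(s) 2, 5, 6: esasunalaz
surface: esasunalaz
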